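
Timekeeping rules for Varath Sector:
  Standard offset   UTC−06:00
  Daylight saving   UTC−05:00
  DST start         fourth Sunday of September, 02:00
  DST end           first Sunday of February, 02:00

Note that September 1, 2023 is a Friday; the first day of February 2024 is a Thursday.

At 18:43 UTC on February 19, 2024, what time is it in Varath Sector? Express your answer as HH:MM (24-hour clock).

1 September 2023 is a Friday, so the first Sunday is September 3 and the fourth is September 24.
1 February 2024 is a Thursday, so the first Sunday is February 4.
At the standard offset (UTC−06:00), 18:43 UTC − 6h = 12:43 Varath Sector standard time.
The standard-time date in Varath Sector, February 19, 2024, is outside the daylight-saving period (24 September 2023 – 4 February 2024), so Varath Sector is on standard time, UTC−06:00.
18:43 UTC − 6h = 12:43 local.

12:43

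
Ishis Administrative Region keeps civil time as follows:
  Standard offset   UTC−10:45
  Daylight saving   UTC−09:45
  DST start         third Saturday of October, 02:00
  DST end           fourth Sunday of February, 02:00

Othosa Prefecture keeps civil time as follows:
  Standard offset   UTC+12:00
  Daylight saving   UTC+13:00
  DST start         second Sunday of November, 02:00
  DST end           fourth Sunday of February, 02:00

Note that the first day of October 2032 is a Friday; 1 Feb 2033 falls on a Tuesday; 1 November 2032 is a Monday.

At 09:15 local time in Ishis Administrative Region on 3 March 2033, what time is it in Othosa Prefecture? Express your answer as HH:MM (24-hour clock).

1 October 2032 is a Friday, so the first Saturday is October 2 and the third is October 16.
1 February 2033 is a Tuesday, so the first Sunday is February 6 and the fourth is February 27.
Daylight saving runs 16 October 2032 – 27 February 2033; 3 March 2033 is outside that window, so Ishis Administrative Region is on standard time at UTC−10:45.
09:15 Ishis Administrative Region + 10h45m = 20:00 UTC.
1 November 2032 is a Monday, so the first Sunday is November 7 and the second is November 14.
1 February 2033 is a Tuesday, so the first Sunday is February 6 and the fourth is February 27.
At the standard offset (UTC+12:00), 20:00 UTC + 12h = 08:00 Othosa Prefecture standard time (rolling into the next day, 4 March 2033).
The standard-time date in Othosa Prefecture, 4 March 2033, is outside the daylight-saving period (14 November 2032 – 27 February 2033), so Othosa Prefecture is on standard time, UTC+12:00.
20:00 UTC + 12h = 08:00 Othosa Prefecture (rolling into the next day, 4 March 2033).

08:00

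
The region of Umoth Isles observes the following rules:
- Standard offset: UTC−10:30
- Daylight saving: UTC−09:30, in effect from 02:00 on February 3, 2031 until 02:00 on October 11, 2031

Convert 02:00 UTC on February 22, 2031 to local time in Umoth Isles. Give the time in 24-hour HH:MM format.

At the standard offset (UTC−10:30), 02:00 UTC − 10h30m = 15:30 Umoth Isles standard time (rolling into the previous day, 21 February 2031).
The standard-time date in Umoth Isles, February 21, 2031, lies within the daylight-saving period (3 February – 11 October), so Umoth Isles is on daylight time, UTC−09:30.
02:00 UTC − 9h30m = 16:30 local (rolling into the previous day, 21 February 2031).

16:30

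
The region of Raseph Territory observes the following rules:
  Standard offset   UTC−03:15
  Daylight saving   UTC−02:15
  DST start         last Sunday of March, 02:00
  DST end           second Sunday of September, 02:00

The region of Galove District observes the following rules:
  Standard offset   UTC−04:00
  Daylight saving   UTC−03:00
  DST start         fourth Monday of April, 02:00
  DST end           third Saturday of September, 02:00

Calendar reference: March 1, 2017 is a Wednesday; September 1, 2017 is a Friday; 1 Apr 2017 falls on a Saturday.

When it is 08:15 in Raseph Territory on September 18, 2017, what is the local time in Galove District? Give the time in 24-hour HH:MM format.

07:30

1 March 2017 is a Wednesday, so Sundays fall on 5, 12, 19, 26; the last is March 26.
1 September 2017 is a Friday, so the first Sunday is September 3 and the second is September 10.
September 18, 2017 does not fall between 26 March and 10 September, so daylight saving is not in effect and Raseph Territory is at UTC−03:15.
08:15 Raseph Territory + 3h15m = 11:30 UTC.
1 April 2017 is a Saturday, so the first Monday is April 3 and the fourth is April 24.
1 September 2017 is a Friday, so the first Saturday is September 2 and the third is September 16.
At the standard offset (UTC−04:00), 11:30 UTC − 4h = 07:30 Galove District standard time.
Daylight saving runs 24 April – 16 September; the standard-time date in Galove District, September 18, 2017, is outside that window, so Galove District is on standard time at UTC−04:00.
11:30 UTC − 4h = 07:30 Galove District.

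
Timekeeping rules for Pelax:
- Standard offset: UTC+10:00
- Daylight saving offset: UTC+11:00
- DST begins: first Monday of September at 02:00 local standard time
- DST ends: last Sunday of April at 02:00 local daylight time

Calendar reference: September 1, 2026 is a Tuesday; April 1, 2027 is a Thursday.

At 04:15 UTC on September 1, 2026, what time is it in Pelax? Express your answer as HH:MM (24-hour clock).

1 September 2026 is a Tuesday, so the first Monday is September 7.
1 April 2027 is a Thursday, so Sundays fall on 4, 11, 18, 25; the last is April 25.
At the standard offset (UTC+10:00), 04:15 UTC + 10h = 14:15 Pelax standard time.
Daylight saving runs 7 September 2026 – 25 April 2027; the standard-time date in Pelax, September 1, 2026, is outside that window, so Pelax is on standard time at UTC+10:00.
04:15 UTC + 10h = 14:15 local.

14:15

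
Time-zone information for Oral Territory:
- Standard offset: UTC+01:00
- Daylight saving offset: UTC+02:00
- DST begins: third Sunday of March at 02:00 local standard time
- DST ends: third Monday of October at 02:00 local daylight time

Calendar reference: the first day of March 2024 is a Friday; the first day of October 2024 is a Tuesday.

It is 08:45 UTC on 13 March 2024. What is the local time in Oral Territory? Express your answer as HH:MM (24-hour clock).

1 March 2024 is a Friday, so the first Sunday is March 3 and the third is March 17.
1 October 2024 is a Tuesday, so the first Monday is October 7 and the third is October 21.
At the standard offset (UTC+01:00), 08:45 UTC + 1h = 09:45 Oral Territory standard time.
The standard-time date in Oral Territory, 13 March 2024, is outside the daylight-saving period (17 March – 21 October), so Oral Territory is on standard time, UTC+01:00.
08:45 UTC + 1h = 09:45 local.

09:45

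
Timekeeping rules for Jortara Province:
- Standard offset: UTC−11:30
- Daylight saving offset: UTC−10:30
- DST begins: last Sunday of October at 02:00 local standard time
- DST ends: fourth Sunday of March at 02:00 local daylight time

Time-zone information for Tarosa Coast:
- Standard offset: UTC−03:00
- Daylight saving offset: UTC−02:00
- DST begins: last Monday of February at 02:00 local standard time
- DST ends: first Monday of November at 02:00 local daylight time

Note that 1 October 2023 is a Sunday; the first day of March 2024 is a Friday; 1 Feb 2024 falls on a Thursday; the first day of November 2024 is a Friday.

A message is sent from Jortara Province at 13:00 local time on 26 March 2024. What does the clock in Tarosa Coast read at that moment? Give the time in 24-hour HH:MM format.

22:30

1 October 2023 is a Sunday, so Sundays fall on 1, 8, 15, 22, 29; the last is October 29.
1 March 2024 is a Friday, so the first Sunday is March 3 and the fourth is March 24.
26 March 2024 is outside the daylight-saving period (29 October 2023 – 24 March 2024), so Jortara Province is on standard time, UTC−11:30.
13:00 Jortara Province + 11h30m = 00:30 UTC (rolling into the next day, 27 March 2024).
1 February 2024 is a Thursday, so Mondays fall on 5, 12, 19, 26; the last is February 26.
1 November 2024 is a Friday, so the first Monday is November 4.
At the standard offset (UTC−03:00), 00:30 UTC − 3h = 21:30 Tarosa Coast standard time (rolling into the previous day, 26 March 2024).
The standard-time date in Tarosa Coast, 26 March 2024, lies within the daylight-saving period (26 February – 4 November), so Tarosa Coast is on daylight time, UTC−02:00.
00:30 UTC − 2h = 22:30 Tarosa Coast (rolling into the previous day, 26 March 2024).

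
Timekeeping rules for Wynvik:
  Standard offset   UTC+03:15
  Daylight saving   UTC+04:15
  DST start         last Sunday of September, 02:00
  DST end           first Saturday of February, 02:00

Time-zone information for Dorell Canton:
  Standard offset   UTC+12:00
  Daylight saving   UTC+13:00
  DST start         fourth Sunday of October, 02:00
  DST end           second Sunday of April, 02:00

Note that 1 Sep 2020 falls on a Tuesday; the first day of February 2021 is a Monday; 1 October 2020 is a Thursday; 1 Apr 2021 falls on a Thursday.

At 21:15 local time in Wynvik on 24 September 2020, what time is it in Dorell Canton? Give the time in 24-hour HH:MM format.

06:00

1 September 2020 is a Tuesday, so Sundays fall on 6, 13, 20, 27; the last is September 27.
1 February 2021 is a Monday, so the first Saturday is February 6.
24 September 2020 does not fall between 27 September 2020 and 6 February 2021, so daylight saving is not in effect and Wynvik is at UTC+03:15.
21:15 Wynvik − 3h15m = 18:00 UTC.
1 October 2020 is a Thursday, so the first Sunday is October 4 and the fourth is October 25.
1 April 2021 is a Thursday, so the first Sunday is April 4 and the second is April 11.
At the standard offset (UTC+12:00), 18:00 UTC + 12h = 06:00 Dorell Canton standard time (rolling into the next day, 25 September 2020).
The standard-time date in Dorell Canton, 25 September 2020, is outside the daylight-saving period (25 October 2020 – 11 April 2021), so Dorell Canton is on standard time, UTC+12:00.
18:00 UTC + 12h = 06:00 Dorell Canton (rolling into the next day, 25 September 2020).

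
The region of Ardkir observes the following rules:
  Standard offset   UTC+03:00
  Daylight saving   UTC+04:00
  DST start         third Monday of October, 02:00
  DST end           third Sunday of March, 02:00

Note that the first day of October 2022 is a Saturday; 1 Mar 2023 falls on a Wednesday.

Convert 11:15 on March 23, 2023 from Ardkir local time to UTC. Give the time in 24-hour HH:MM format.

1 October 2022 is a Saturday, so the first Monday is October 3 and the third is October 17.
1 March 2023 is a Wednesday, so the first Sunday is March 5 and the third is March 19.
March 23, 2023 is outside the daylight-saving period (17 October 2022 – 19 March 2023), so Ardkir is on standard time, UTC+03:00.
11:15 local − 3h = 08:15 UTC.

08:15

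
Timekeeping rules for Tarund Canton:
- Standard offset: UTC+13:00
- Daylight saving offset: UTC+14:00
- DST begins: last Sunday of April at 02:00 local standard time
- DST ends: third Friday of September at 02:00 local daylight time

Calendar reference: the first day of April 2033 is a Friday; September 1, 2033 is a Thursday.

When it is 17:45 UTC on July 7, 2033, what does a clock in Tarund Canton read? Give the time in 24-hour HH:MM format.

1 April 2033 is a Friday, so Sundays fall on 3, 10, 17, 24; the last is April 24.
1 September 2033 is a Thursday, so the first Friday is September 2 and the third is September 16.
At the standard offset (UTC+13:00), 17:45 UTC + 13h = 06:45 Tarund Canton standard time (rolling into the next day, 8 July 2033).
Daylight saving runs 24 April – 16 September; the standard-time date in Tarund Canton, July 8, 2033, is inside that window, so Tarund Canton is at UTC+14:00.
17:45 UTC + 14h = 07:45 local (rolling into the next day, 8 July 2033).

07:45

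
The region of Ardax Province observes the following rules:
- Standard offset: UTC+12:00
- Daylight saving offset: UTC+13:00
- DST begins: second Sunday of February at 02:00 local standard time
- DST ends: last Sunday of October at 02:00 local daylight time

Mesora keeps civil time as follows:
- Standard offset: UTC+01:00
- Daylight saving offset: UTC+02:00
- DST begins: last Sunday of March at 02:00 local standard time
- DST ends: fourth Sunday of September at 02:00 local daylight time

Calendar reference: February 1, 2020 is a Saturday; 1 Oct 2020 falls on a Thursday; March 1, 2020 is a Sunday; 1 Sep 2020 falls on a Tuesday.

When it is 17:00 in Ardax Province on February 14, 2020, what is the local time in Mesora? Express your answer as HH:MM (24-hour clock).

1 February 2020 is a Saturday, so the first Sunday is February 2 and the second is February 9.
1 October 2020 is a Thursday, so Sundays fall on 4, 11, 18, 25; the last is October 25.
Daylight saving runs 9 February – 25 October; February 14, 2020 is inside that window, so Ardax Province is at UTC+13:00.
17:00 Ardax Province − 13h = 04:00 UTC.
1 March 2020 is a Sunday, so Sundays fall on 1, 8, 15, 22, 29; the last is March 29.
1 September 2020 is a Tuesday, so the first Sunday is September 6 and the fourth is September 27.
At the standard offset (UTC+01:00), 04:00 UTC + 1h = 05:00 Mesora standard time.
The standard-time date in Mesora, February 14, 2020, does not fall between 29 March and 27 September, so daylight saving is not in effect and Mesora is at UTC+01:00.
04:00 UTC + 1h = 05:00 Mesora.

05:00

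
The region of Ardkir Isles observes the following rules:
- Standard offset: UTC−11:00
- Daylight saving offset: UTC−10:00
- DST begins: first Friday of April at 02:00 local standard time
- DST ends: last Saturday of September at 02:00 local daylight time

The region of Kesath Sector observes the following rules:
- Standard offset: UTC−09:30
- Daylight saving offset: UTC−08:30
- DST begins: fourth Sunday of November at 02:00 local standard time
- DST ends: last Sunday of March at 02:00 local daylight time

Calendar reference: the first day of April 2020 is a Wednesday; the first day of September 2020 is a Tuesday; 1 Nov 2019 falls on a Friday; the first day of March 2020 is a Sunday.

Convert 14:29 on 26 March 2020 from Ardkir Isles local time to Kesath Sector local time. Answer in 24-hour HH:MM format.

16:59

1 April 2020 is a Wednesday, so the first Friday is April 3.
1 September 2020 is a Tuesday, so Saturdays fall on 5, 12, 19, 26; the last is September 26.
Daylight saving runs 3 April – 26 September; 26 March 2020 is outside that window, so Ardkir Isles is on standard time at UTC−11:00.
14:29 Ardkir Isles + 11h = 01:29 UTC (rolling into the next day, 27 March 2020).
1 November 2019 is a Friday, so the first Sunday is November 3 and the fourth is November 24.
1 March 2020 is a Sunday, so Sundays fall on 1, 8, 15, 22, 29; the last is March 29.
At the standard offset (UTC−09:30), 01:29 UTC − 9h30m = 15:59 Kesath Sector standard time (rolling into the previous day, 26 March 2020).
Daylight saving runs 24 November 2019 – 29 March 2020; the standard-time date in Kesath Sector, 26 March 2020, is inside that window, so Kesath Sector is at UTC−08:30.
01:29 UTC − 8h30m = 16:59 Kesath Sector (rolling into the previous day, 26 March 2020).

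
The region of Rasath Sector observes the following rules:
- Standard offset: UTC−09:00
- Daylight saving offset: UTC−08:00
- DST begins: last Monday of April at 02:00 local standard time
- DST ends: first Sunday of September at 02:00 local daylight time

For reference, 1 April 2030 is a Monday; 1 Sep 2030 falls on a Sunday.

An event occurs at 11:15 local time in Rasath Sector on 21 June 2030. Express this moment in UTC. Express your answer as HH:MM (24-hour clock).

1 April 2030 is a Monday, so Mondays fall on 1, 8, 15, 22, 29; the last is April 29.
1 September 2030 is a Sunday, so the first Sunday is September 1.
Daylight saving runs 29 April – 1 September; 21 June 2030 is inside that window, so Rasath Sector is at UTC−08:00.
11:15 local + 8h = 19:15 UTC.

19:15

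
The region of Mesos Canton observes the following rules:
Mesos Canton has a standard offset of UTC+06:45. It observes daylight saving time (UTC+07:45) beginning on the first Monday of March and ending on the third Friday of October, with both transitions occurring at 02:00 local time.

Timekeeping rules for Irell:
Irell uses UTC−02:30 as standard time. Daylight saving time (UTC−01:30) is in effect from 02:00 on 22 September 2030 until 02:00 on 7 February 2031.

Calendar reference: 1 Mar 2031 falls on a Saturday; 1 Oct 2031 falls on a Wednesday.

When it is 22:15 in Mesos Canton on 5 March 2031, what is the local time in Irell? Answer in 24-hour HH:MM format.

12:00

1 March 2031 is a Saturday, so the first Monday is March 3.
1 October 2031 is a Wednesday, so the first Friday is October 3 and the third is October 17.
Daylight saving runs 3 March – 17 October; 5 March 2031 is inside that window, so Mesos Canton is at UTC+07:45.
22:15 Mesos Canton − 7h45m = 14:30 UTC.
At the standard offset (UTC−02:30), 14:30 UTC − 2h30m = 12:00 Irell standard time.
The standard-time date in Irell, 5 March 2031, does not fall between 22 September 2030 and 7 February 2031, so daylight saving is not in effect and Irell is at UTC−02:30.
14:30 UTC − 2h30m = 12:00 Irell.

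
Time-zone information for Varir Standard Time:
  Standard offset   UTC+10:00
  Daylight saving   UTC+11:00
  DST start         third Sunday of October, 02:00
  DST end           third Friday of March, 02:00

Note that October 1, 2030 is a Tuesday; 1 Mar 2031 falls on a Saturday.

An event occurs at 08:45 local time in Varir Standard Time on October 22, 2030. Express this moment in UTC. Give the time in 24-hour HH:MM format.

1 October 2030 is a Tuesday, so the first Sunday is October 6 and the third is October 20.
1 March 2031 is a Saturday, so the first Friday is March 7 and the third is March 21.
Daylight saving runs 20 October 2030 – 21 March 2031; October 22, 2030 is inside that window, so Varir Standard Time is at UTC+11:00.
08:45 local − 11h = 21:45 UTC (rolling into the previous day, 21 October 2030).

21:45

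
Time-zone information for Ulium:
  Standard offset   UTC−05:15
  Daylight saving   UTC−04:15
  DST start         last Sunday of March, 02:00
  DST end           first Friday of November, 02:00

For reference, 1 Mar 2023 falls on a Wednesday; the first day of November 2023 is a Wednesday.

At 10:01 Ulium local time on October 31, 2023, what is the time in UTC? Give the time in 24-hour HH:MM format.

1 March 2023 is a Wednesday, so Sundays fall on 5, 12, 19, 26; the last is March 26.
1 November 2023 is a Wednesday, so the first Friday is November 3.
October 31, 2023 falls between 26 March and 3 November, so daylight saving is in effect and Ulium is at UTC−04:15.
10:01 local + 4h15m = 14:16 UTC.

14:16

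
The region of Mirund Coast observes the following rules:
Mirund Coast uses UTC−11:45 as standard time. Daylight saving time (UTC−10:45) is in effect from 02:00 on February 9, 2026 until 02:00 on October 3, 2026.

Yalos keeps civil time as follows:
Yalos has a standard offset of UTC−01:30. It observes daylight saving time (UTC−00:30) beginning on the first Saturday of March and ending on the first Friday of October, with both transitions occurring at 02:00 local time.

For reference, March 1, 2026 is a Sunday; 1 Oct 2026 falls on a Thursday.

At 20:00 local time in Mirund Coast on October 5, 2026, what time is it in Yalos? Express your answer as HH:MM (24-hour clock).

October 5, 2026 does not fall between 9 February and 3 October, so daylight saving is not in effect and Mirund Coast is at UTC−11:45.
20:00 Mirund Coast + 11h45m = 07:45 UTC (rolling into the next day, 6 October 2026).
1 March 2026 is a Sunday, so the first Saturday is March 7.
1 October 2026 is a Thursday, so the first Friday is October 2.
At the standard offset (UTC−01:30), 07:45 UTC − 1h30m = 06:15 Yalos standard time.
Daylight saving runs 7 March – 2 October; the standard-time date in Yalos, October 6, 2026, is outside that window, so Yalos is on standard time at UTC−01:30.
07:45 UTC − 1h30m = 06:15 Yalos.

06:15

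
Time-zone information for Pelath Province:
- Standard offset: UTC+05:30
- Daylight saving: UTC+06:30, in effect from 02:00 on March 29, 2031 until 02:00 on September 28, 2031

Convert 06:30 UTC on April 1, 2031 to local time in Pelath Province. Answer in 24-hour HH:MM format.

At the standard offset (UTC+05:30), 06:30 UTC + 5h30m = 12:00 Pelath Province standard time.
Daylight saving runs 29 March – 28 September; the standard-time date in Pelath Province, April 1, 2031, is inside that window, so Pelath Province is at UTC+06:30.
06:30 UTC + 6h30m = 13:00 local.

13:00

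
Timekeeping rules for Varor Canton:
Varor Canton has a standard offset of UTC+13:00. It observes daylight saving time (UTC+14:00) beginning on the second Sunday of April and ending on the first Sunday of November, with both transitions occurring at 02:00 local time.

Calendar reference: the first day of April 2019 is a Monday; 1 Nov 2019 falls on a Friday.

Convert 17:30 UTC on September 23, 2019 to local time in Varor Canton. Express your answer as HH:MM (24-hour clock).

1 April 2019 is a Monday, so the first Sunday is April 7 and the second is April 14.
1 November 2019 is a Friday, so the first Sunday is November 3.
At the standard offset (UTC+13:00), 17:30 UTC + 13h = 06:30 Varor Canton standard time (rolling into the next day, 24 September 2019).
The standard-time date in Varor Canton, September 24, 2019, lies within the daylight-saving period (14 April – 3 November), so Varor Canton is on daylight time, UTC+14:00.
17:30 UTC + 14h = 07:30 local (rolling into the next day, 24 September 2019).

07:30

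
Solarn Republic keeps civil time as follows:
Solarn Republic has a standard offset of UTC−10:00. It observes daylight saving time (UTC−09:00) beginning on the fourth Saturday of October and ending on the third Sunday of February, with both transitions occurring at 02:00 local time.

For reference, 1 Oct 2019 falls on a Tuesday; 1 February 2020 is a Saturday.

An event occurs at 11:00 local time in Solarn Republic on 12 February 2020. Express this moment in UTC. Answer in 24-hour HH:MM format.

20:00

1 October 2019 is a Tuesday, so the first Saturday is October 5 and the fourth is October 26.
1 February 2020 is a Saturday, so the first Sunday is February 2 and the third is February 16.
12 February 2020 lies within the daylight-saving period (26 October 2019 – 16 February 2020), so Solarn Republic is on daylight time, UTC−09:00.
11:00 local + 9h = 20:00 UTC.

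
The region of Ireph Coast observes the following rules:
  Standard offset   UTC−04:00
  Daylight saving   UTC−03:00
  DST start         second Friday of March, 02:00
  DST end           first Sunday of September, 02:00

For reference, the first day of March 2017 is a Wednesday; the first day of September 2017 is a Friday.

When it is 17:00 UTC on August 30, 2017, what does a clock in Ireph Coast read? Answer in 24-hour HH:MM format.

1 March 2017 is a Wednesday, so the first Friday is March 3 and the second is March 10.
1 September 2017 is a Friday, so the first Sunday is September 3.
At the standard offset (UTC−04:00), 17:00 UTC − 4h = 13:00 Ireph Coast standard time.
The standard-time date in Ireph Coast, August 30, 2017, falls between 10 March and 3 September, so daylight saving is in effect and Ireph Coast is at UTC−03:00.
17:00 UTC − 3h = 14:00 local.

14:00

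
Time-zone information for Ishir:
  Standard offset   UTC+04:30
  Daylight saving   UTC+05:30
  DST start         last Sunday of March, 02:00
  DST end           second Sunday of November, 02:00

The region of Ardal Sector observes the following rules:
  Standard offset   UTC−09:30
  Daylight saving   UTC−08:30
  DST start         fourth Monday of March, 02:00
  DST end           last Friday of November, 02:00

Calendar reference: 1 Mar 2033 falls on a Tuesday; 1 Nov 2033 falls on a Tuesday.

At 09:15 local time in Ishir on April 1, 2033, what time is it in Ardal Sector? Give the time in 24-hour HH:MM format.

1 March 2033 is a Tuesday, so Sundays fall on 6, 13, 20, 27; the last is March 27.
1 November 2033 is a Tuesday, so the first Sunday is November 6 and the second is November 13.
April 1, 2033 falls between 27 March and 13 November, so daylight saving is in effect and Ishir is at UTC+05:30.
09:15 Ishir − 5h30m = 03:45 UTC.
1 March 2033 is a Tuesday, so the first Monday is March 7 and the fourth is March 28.
1 November 2033 is a Tuesday, so Fridays fall on 4, 11, 18, 25; the last is November 25.
At the standard offset (UTC−09:30), 03:45 UTC − 9h30m = 18:15 Ardal Sector standard time (rolling into the previous day, 31 March 2033).
The standard-time date in Ardal Sector, March 31, 2033, falls between 28 March and 25 November, so daylight saving is in effect and Ardal Sector is at UTC−08:30.
03:45 UTC − 8h30m = 19:15 Ardal Sector (rolling into the previous day, 31 March 2033).

19:15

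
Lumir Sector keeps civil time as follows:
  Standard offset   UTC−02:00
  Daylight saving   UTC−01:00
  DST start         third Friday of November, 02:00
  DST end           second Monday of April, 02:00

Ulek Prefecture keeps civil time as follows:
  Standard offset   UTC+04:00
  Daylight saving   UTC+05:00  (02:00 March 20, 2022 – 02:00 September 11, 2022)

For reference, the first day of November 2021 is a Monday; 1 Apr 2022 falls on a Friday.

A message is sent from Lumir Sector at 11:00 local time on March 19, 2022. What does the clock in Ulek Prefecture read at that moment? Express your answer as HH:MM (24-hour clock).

1 November 2021 is a Monday, so the first Friday is November 5 and the third is November 19.
1 April 2022 is a Friday, so the first Monday is April 4 and the second is April 11.
March 19, 2022 lies within the daylight-saving period (19 November 2021 – 11 April 2022), so Lumir Sector is on daylight time, UTC−01:00.
11:00 Lumir Sector + 1h = 12:00 UTC.
At the standard offset (UTC+04:00), 12:00 UTC + 4h = 16:00 Ulek Prefecture standard time.
Daylight saving runs 20 March – 11 September; the standard-time date in Ulek Prefecture, March 19, 2022, is outside that window, so Ulek Prefecture is on standard time at UTC+04:00.
12:00 UTC + 4h = 16:00 Ulek Prefecture.

16:00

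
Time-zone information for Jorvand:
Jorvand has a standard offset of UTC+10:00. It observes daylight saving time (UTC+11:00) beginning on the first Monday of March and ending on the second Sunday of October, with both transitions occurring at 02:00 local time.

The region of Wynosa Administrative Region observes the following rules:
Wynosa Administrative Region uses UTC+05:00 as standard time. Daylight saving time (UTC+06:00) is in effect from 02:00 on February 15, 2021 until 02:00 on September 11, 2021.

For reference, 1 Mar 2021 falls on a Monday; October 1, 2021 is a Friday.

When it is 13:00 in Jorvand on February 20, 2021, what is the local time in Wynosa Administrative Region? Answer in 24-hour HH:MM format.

1 March 2021 is a Monday, so the first Monday is March 1.
1 October 2021 is a Friday, so the first Sunday is October 3 and the second is October 10.
February 20, 2021 does not fall between 1 March and 10 October, so daylight saving is not in effect and Jorvand is at UTC+10:00.
13:00 Jorvand − 10h = 03:00 UTC.
At the standard offset (UTC+05:00), 03:00 UTC + 5h = 08:00 Wynosa Administrative Region standard time.
The standard-time date in Wynosa Administrative Region, February 20, 2021, falls between 15 February and 11 September, so daylight saving is in effect and Wynosa Administrative Region is at UTC+06:00.
03:00 UTC + 6h = 09:00 Wynosa Administrative Region.

09:00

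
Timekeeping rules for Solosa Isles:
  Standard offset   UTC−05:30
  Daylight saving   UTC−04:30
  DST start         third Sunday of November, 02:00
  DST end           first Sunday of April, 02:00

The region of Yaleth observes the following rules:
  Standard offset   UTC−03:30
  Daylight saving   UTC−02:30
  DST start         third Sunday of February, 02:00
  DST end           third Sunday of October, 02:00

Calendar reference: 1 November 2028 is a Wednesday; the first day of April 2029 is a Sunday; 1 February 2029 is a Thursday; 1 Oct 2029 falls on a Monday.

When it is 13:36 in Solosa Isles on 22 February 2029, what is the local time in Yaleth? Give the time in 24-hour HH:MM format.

15:36

1 November 2028 is a Wednesday, so the first Sunday is November 5 and the third is November 19.
1 April 2029 is a Sunday, so the first Sunday is April 1.
22 February 2029 falls between 19 November 2028 and 1 April 2029, so daylight saving is in effect and Solosa Isles is at UTC−04:30.
13:36 Solosa Isles + 4h30m = 18:06 UTC.
1 February 2029 is a Thursday, so the first Sunday is February 4 and the third is February 18.
1 October 2029 is a Monday, so the first Sunday is October 7 and the third is October 21.
At the standard offset (UTC−03:30), 18:06 UTC − 3h30m = 14:36 Yaleth standard time.
The standard-time date in Yaleth, 22 February 2029, lies within the daylight-saving period (18 February – 21 October), so Yaleth is on daylight time, UTC−02:30.
18:06 UTC − 2h30m = 15:36 Yaleth.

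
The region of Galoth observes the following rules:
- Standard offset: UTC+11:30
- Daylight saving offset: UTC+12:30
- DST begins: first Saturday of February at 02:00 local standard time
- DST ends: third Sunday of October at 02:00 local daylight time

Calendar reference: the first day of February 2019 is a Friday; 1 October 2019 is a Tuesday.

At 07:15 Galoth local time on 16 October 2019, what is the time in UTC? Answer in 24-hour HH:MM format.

1 February 2019 is a Friday, so the first Saturday is February 2.
1 October 2019 is a Tuesday, so the first Sunday is October 6 and the third is October 20.
16 October 2019 lies within the daylight-saving period (2 February – 20 October), so Galoth is on daylight time, UTC+12:30.
07:15 local − 12h30m = 18:45 UTC (rolling into the previous day, 15 October 2019).

18:45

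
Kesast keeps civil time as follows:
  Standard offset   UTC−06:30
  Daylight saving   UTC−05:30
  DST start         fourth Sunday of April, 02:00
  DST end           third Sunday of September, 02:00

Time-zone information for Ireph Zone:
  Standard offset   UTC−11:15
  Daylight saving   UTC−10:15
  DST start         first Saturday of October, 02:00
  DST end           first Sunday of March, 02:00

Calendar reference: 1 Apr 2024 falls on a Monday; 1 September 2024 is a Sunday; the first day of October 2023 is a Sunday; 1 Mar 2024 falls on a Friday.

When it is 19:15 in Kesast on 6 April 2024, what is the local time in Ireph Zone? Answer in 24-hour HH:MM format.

1 April 2024 is a Monday, so the first Sunday is April 7 and the fourth is April 28.
1 September 2024 is a Sunday, so the first Sunday is September 1 and the third is September 15.
Daylight saving runs 28 April – 15 September; 6 April 2024 is outside that window, so Kesast is on standard time at UTC−06:30.
19:15 Kesast + 6h30m = 01:45 UTC (rolling into the next day, 7 April 2024).
1 October 2023 is a Sunday, so the first Saturday is October 7.
1 March 2024 is a Friday, so the first Sunday is March 3.
At the standard offset (UTC−11:15), 01:45 UTC − 11h15m = 14:30 Ireph Zone standard time (rolling into the previous day, 6 April 2024).
The standard-time date in Ireph Zone, 6 April 2024, does not fall between 7 October 2023 and 3 March 2024, so daylight saving is not in effect and Ireph Zone is at UTC−11:15.
01:45 UTC − 11h15m = 14:30 Ireph Zone (rolling into the previous day, 6 April 2024).

14:30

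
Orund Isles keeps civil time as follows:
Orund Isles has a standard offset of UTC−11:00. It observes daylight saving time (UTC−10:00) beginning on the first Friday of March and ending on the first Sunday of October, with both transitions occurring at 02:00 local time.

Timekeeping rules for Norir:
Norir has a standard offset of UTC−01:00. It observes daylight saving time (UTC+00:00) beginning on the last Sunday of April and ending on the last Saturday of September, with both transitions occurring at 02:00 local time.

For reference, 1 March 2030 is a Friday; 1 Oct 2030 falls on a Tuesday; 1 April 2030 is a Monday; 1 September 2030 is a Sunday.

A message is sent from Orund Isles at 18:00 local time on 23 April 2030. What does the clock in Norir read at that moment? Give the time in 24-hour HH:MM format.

03:00

1 March 2030 is a Friday, so the first Friday is March 1.
1 October 2030 is a Tuesday, so the first Sunday is October 6.
Daylight saving runs 1 March – 6 October; 23 April 2030 is inside that window, so Orund Isles is at UTC−10:00.
18:00 Orund Isles + 10h = 04:00 UTC (rolling into the next day, 24 April 2030).
1 April 2030 is a Monday, so Sundays fall on 7, 14, 21, 28; the last is April 28.
1 September 2030 is a Sunday, so Saturdays fall on 7, 14, 21, 28; the last is September 28.
At the standard offset (UTC−01:00), 04:00 UTC − 1h = 03:00 Norir standard time.
The standard-time date in Norir, 24 April 2030, does not fall between 28 April and 28 September, so daylight saving is not in effect and Norir is at UTC−01:00.
04:00 UTC − 1h = 03:00 Norir.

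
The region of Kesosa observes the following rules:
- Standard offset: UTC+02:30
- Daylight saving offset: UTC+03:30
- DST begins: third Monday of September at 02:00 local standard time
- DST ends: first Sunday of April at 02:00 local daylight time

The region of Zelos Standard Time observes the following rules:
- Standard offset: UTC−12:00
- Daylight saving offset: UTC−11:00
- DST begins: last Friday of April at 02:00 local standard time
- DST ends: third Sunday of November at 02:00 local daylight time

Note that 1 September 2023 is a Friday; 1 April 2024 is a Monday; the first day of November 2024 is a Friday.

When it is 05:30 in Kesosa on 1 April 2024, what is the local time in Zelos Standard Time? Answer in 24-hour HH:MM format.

1 September 2023 is a Friday, so the first Monday is September 4 and the third is September 18.
1 April 2024 is a Monday, so the first Sunday is April 7.
1 April 2024 falls between 18 September 2023 and 7 April 2024, so daylight saving is in effect and Kesosa is at UTC+03:30.
05:30 Kesosa − 3h30m = 02:00 UTC.
1 April 2024 is a Monday, so Fridays fall on 5, 12, 19, 26; the last is April 26.
1 November 2024 is a Friday, so the first Sunday is November 3 and the third is November 17.
At the standard offset (UTC−12:00), 02:00 UTC − 12h = 14:00 Zelos Standard Time standard time (rolling into the previous day, 31 March 2024).
The standard-time date in Zelos Standard Time, 31 March 2024, does not fall between 26 April and 17 November, so daylight saving is not in effect and Zelos Standard Time is at UTC−12:00.
02:00 UTC − 12h = 14:00 Zelos Standard Time (rolling into the previous day, 31 March 2024).

14:00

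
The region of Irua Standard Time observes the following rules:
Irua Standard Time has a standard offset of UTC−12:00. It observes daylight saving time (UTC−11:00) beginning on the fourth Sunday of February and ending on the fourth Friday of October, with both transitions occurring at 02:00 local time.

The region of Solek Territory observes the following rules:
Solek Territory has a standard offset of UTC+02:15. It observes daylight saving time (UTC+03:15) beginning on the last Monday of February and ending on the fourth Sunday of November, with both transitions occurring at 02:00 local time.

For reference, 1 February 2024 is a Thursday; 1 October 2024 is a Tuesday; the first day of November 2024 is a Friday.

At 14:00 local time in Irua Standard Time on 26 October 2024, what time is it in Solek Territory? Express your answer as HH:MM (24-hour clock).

1 February 2024 is a Thursday, so the first Sunday is February 4 and the fourth is February 25.
1 October 2024 is a Tuesday, so the first Friday is October 4 and the fourth is October 25.
26 October 2024 is outside the daylight-saving period (25 February – 25 October), so Irua Standard Time is on standard time, UTC−12:00.
14:00 Irua Standard Time + 12h = 02:00 UTC (rolling into the next day, 27 October 2024).
1 February 2024 is a Thursday, so Mondays fall on 5, 12, 19, 26; the last is February 26.
1 November 2024 is a Friday, so the first Sunday is November 3 and the fourth is November 24.
At the standard offset (UTC+02:15), 02:00 UTC + 2h15m = 04:15 Solek Territory standard time.
Daylight saving runs 26 February – 24 November; the standard-time date in Solek Territory, 27 October 2024, is inside that window, so Solek Territory is at UTC+03:15.
02:00 UTC + 3h15m = 05:15 Solek Territory.

05:15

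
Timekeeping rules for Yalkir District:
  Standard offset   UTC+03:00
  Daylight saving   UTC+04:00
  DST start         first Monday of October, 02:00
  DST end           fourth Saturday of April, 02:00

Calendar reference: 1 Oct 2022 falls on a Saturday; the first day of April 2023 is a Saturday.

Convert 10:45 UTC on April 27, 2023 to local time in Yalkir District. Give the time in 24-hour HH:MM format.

13:45

1 October 2022 is a Saturday, so the first Monday is October 3.
1 April 2023 is a Saturday, so the first Saturday is April 1 and the fourth is April 22.
At the standard offset (UTC+03:00), 10:45 UTC + 3h = 13:45 Yalkir District standard time.
Daylight saving runs 3 October 2022 – 22 April 2023; the standard-time date in Yalkir District, April 27, 2023, is outside that window, so Yalkir District is on standard time at UTC+03:00.
10:45 UTC + 3h = 13:45 local.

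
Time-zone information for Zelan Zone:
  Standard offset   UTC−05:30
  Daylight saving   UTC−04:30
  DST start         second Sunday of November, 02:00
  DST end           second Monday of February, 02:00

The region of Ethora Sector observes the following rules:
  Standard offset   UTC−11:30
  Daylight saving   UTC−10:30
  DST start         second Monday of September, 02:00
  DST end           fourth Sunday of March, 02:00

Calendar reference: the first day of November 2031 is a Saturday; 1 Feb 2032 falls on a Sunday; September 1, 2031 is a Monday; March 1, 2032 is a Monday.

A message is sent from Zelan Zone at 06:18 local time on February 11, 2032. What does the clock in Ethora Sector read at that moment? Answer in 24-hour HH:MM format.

1 November 2031 is a Saturday, so the first Sunday is November 2 and the second is November 9.
1 February 2032 is a Sunday, so the first Monday is February 2 and the second is February 9.
February 11, 2032 is outside the daylight-saving period (9 November 2031 – 9 February 2032), so Zelan Zone is on standard time, UTC−05:30.
06:18 Zelan Zone + 5h30m = 11:48 UTC.
1 September 2031 is a Monday, so the first Monday is September 1 and the second is September 8.
1 March 2032 is a Monday, so the first Sunday is March 7 and the fourth is March 28.
At the standard offset (UTC−11:30), 11:48 UTC − 11h30m = 00:18 Ethora Sector standard time.
The standard-time date in Ethora Sector, February 11, 2032, lies within the daylight-saving period (8 September 2031 – 28 March 2032), so Ethora Sector is on daylight time, UTC−10:30.
11:48 UTC − 10h30m = 01:18 Ethora Sector.

01:18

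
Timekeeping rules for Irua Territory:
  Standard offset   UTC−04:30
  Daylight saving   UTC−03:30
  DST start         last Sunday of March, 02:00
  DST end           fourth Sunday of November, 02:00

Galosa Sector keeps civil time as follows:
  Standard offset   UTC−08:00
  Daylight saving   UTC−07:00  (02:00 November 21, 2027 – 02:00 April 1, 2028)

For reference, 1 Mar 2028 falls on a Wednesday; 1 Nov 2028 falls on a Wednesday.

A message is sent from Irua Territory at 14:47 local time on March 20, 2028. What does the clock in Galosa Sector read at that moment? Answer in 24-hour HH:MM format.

12:17

1 March 2028 is a Wednesday, so Sundays fall on 5, 12, 19, 26; the last is March 26.
1 November 2028 is a Wednesday, so the first Sunday is November 5 and the fourth is November 26.
March 20, 2028 is outside the daylight-saving period (26 March – 26 November), so Irua Territory is on standard time, UTC−04:30.
14:47 Irua Territory + 4h30m = 19:17 UTC.
At the standard offset (UTC−08:00), 19:17 UTC − 8h = 11:17 Galosa Sector standard time.
Daylight saving runs 21 November 2027 – 1 April 2028; the standard-time date in Galosa Sector, March 20, 2028, is inside that window, so Galosa Sector is at UTC−07:00.
19:17 UTC − 7h = 12:17 Galosa Sector.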